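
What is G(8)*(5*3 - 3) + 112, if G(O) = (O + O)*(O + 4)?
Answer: 2416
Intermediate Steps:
G(O) = 2*O*(4 + O) (G(O) = (2*O)*(4 + O) = 2*O*(4 + O))
G(8)*(5*3 - 3) + 112 = (2*8*(4 + 8))*(5*3 - 3) + 112 = (2*8*12)*(15 - 3) + 112 = 192*12 + 112 = 2304 + 112 = 2416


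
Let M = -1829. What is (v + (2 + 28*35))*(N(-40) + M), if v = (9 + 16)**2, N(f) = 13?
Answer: -2918312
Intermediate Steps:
v = 625 (v = 25**2 = 625)
(v + (2 + 28*35))*(N(-40) + M) = (625 + (2 + 28*35))*(13 - 1829) = (625 + (2 + 980))*(-1816) = (625 + 982)*(-1816) = 1607*(-1816) = -2918312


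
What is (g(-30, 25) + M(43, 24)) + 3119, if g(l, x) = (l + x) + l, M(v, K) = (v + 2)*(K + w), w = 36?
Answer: 5784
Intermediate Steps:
M(v, K) = (2 + v)*(36 + K) (M(v, K) = (v + 2)*(K + 36) = (2 + v)*(36 + K))
g(l, x) = x + 2*l
(g(-30, 25) + M(43, 24)) + 3119 = ((25 + 2*(-30)) + (72 + 2*24 + 36*43 + 24*43)) + 3119 = ((25 - 60) + (72 + 48 + 1548 + 1032)) + 3119 = (-35 + 2700) + 3119 = 2665 + 3119 = 5784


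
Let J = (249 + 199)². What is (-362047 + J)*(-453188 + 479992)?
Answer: -4324637772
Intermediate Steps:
J = 200704 (J = 448² = 200704)
(-362047 + J)*(-453188 + 479992) = (-362047 + 200704)*(-453188 + 479992) = -161343*26804 = -4324637772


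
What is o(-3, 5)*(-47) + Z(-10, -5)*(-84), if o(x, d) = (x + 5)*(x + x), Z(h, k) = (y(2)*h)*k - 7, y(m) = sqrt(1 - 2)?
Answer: 1152 - 4200*I ≈ 1152.0 - 4200.0*I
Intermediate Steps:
y(m) = I (y(m) = sqrt(-1) = I)
Z(h, k) = -7 + I*h*k (Z(h, k) = (I*h)*k - 7 = I*h*k - 7 = -7 + I*h*k)
o(x, d) = 2*x*(5 + x) (o(x, d) = (5 + x)*(2*x) = 2*x*(5 + x))
o(-3, 5)*(-47) + Z(-10, -5)*(-84) = (2*(-3)*(5 - 3))*(-47) + (-7 + I*(-10)*(-5))*(-84) = (2*(-3)*2)*(-47) + (-7 + 50*I)*(-84) = -12*(-47) + (588 - 4200*I) = 564 + (588 - 4200*I) = 1152 - 4200*I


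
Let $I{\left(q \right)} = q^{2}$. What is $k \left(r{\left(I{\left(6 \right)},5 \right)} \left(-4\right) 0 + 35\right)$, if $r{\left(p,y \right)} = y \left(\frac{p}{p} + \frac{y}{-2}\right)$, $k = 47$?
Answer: $1645$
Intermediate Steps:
$r{\left(p,y \right)} = y \left(1 - \frac{y}{2}\right)$ ($r{\left(p,y \right)} = y \left(1 + y \left(- \frac{1}{2}\right)\right) = y \left(1 - \frac{y}{2}\right)$)
$k \left(r{\left(I{\left(6 \right)},5 \right)} \left(-4\right) 0 + 35\right) = 47 \left(\frac{1}{2} \cdot 5 \left(2 - 5\right) \left(-4\right) 0 + 35\right) = 47 \left(\frac{1}{2} \cdot 5 \left(-3\right) \left(-4\right) 0 + 35\right) = 47 \left(\left(- \frac{15}{2}\right) \left(-4\right) 0 + 35\right) = 47 \left(30 \cdot 0 + 35\right) = 47 \left(0 + 35\right) = 47 \cdot 35 = 1645$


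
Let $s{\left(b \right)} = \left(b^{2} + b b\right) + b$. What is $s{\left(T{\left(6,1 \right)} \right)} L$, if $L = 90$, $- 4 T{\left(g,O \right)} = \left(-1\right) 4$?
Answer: $270$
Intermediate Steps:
$T{\left(g,O \right)} = 1$ ($T{\left(g,O \right)} = - \frac{\left(-1\right) 4}{4} = \left(- \frac{1}{4}\right) \left(-4\right) = 1$)
$s{\left(b \right)} = b + 2 b^{2}$ ($s{\left(b \right)} = \left(b^{2} + b^{2}\right) + b = 2 b^{2} + b = b + 2 b^{2}$)
$s{\left(T{\left(6,1 \right)} \right)} L = 1 \left(1 + 2 \cdot 1\right) 90 = 1 \left(1 + 2\right) 90 = 1 \cdot 3 \cdot 90 = 3 \cdot 90 = 270$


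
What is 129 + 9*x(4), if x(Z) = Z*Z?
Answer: 273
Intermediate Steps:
x(Z) = Z²
129 + 9*x(4) = 129 + 9*4² = 129 + 9*16 = 129 + 144 = 273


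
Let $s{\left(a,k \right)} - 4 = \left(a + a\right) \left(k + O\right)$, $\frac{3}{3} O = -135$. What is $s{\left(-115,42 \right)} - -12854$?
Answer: $34248$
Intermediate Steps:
$O = -135$
$s{\left(a,k \right)} = 4 + 2 a \left(-135 + k\right)$ ($s{\left(a,k \right)} = 4 + \left(a + a\right) \left(k - 135\right) = 4 + 2 a \left(-135 + k\right)$)
$s{\left(-115,42 \right)} - -12854 = \left(4 - -31050 + 2 \left(-115\right) 42\right) - -12854 = \left(4 + 31050 - 9660\right) + 12854 = 21394 + 12854 = 34248$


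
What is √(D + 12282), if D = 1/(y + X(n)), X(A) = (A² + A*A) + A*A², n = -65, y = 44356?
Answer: √604319459500783/221819 ≈ 110.82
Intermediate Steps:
X(A) = A³ + 2*A² (X(A) = (A² + A²) + A³ = 2*A² + A³ = A³ + 2*A²)
D = -1/221819 (D = 1/(44356 + (-65)²*(2 - 65)) = 1/(44356 + 4225*(-63)) = 1/(44356 - 266175) = 1/(-221819) = -1/221819 ≈ -4.5082e-6)
√(D + 12282) = √(-1/221819 + 12282) = √(2724380957/221819) = √604319459500783/221819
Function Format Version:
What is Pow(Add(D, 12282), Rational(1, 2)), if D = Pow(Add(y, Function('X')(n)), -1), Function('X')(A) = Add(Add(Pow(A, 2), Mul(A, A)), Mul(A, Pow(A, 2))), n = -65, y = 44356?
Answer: Mul(Rational(1, 221819), Pow(604319459500783, Rational(1, 2))) ≈ 110.82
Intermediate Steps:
Function('X')(A) = Add(Pow(A, 3), Mul(2, Pow(A, 2))) (Function('X')(A) = Add(Add(Pow(A, 2), Pow(A, 2)), Pow(A, 3)) = Add(Mul(2, Pow(A, 2)), Pow(A, 3)) = Add(Pow(A, 3), Mul(2, Pow(A, 2))))
D = Rational(-1, 221819) (D = Pow(Add(44356, Mul(Pow(-65, 2), Add(2, -65))), -1) = Pow(Add(44356, Mul(4225, -63)), -1) = Pow(Add(44356, -266175), -1) = Pow(-221819, -1) = Rational(-1, 221819) ≈ -4.5082e-6)
Pow(Add(D, 12282), Rational(1, 2)) = Pow(Add(Rational(-1, 221819), 12282), Rational(1, 2)) = Pow(Rational(2724380957, 221819), Rational(1, 2)) = Mul(Rational(1, 221819), Pow(604319459500783, Rational(1, 2)))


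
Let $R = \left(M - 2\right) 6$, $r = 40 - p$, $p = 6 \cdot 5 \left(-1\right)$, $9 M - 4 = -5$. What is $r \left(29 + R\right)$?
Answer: $\frac{3430}{3} \approx 1143.3$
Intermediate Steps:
$M = - \frac{1}{9}$ ($M = \frac{4}{9} + \frac{1}{9} \left(-5\right) = \frac{4}{9} - \frac{5}{9} = - \frac{1}{9} \approx -0.11111$)
$p = -30$ ($p = 30 \left(-1\right) = -30$)
$r = 70$ ($r = 40 - -30 = 40 + 30 = 70$)
$R = - \frac{38}{3}$ ($R = \left(- \frac{1}{9} - 2\right) 6 = \left(- \frac{19}{9}\right) 6 = - \frac{38}{3} \approx -12.667$)
$r \left(29 + R\right) = 70 \left(29 - \frac{38}{3}\right) = 70 \cdot \frac{49}{3} = \frac{3430}{3}$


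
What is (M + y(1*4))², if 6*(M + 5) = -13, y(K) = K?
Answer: 361/36 ≈ 10.028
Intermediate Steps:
M = -43/6 (M = -5 + (⅙)*(-13) = -5 - 13/6 = -43/6 ≈ -7.1667)
(M + y(1*4))² = (-43/6 + 1*4)² = (-43/6 + 4)² = (-19/6)² = 361/36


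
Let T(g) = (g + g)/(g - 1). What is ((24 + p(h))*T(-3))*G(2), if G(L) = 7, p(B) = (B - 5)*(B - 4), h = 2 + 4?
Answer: 273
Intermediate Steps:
h = 6
p(B) = (-5 + B)*(-4 + B)
T(g) = 2*g/(-1 + g) (T(g) = (2*g)/(-1 + g) = 2*g/(-1 + g))
((24 + p(h))*T(-3))*G(2) = ((24 + (20 + 6² - 9*6))*(2*(-3)/(-1 - 3)))*7 = ((24 + (20 + 36 - 54))*(2*(-3)/(-4)))*7 = ((24 + 2)*(2*(-3)*(-¼)))*7 = (26*(3/2))*7 = 39*7 = 273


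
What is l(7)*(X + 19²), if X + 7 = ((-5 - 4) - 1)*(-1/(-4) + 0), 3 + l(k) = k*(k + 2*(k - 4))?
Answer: 30932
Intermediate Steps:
l(k) = -3 + k*(-8 + 3*k) (l(k) = -3 + k*(k + 2*(k - 4)) = -3 + k*(k + 2*(-4 + k)) = -3 + k*(k + (-8 + 2*k)) = -3 + k*(-8 + 3*k))
X = -19/2 (X = -7 + ((-5 - 4) - 1)*(-1/(-4) + 0) = -7 + (-9 - 1)*(-1*(-¼) + 0) = -7 - 10*(¼ + 0) = -7 - 10*¼ = -7 - 5/2 = -19/2 ≈ -9.5000)
l(7)*(X + 19²) = (-3 - 8*7 + 3*7²)*(-19/2 + 19²) = (-3 - 56 + 3*49)*(-19/2 + 361) = (-3 - 56 + 147)*(703/2) = 88*(703/2) = 30932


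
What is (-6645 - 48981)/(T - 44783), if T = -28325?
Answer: 27813/36554 ≈ 0.76087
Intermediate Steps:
(-6645 - 48981)/(T - 44783) = (-6645 - 48981)/(-28325 - 44783) = -55626/(-73108) = -55626*(-1/73108) = 27813/36554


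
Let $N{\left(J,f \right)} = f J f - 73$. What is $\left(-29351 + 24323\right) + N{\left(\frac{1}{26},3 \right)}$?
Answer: $- \frac{132617}{26} \approx -5100.7$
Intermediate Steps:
$N{\left(J,f \right)} = -73 + J f^{2}$ ($N{\left(J,f \right)} = J f f - 73 = J f^{2} - 73 = -73 + J f^{2}$)
$\left(-29351 + 24323\right) + N{\left(\frac{1}{26},3 \right)} = \left(-29351 + 24323\right) - \left(73 - \frac{3^{2}}{26}\right) = -5028 + \left(-73 + \frac{1}{26} \cdot 9\right) = -5028 + \left(-73 + \frac{9}{26}\right) = -5028 - \frac{1889}{26} = - \frac{132617}{26}$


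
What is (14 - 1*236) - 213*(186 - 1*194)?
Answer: 1482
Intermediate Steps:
(14 - 1*236) - 213*(186 - 1*194) = (14 - 236) - 213*(186 - 194) = -222 - 213*(-8) = -222 + 1704 = 1482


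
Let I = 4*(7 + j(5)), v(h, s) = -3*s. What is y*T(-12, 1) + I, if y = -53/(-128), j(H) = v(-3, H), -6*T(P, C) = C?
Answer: -24629/768 ≈ -32.069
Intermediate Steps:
T(P, C) = -C/6
j(H) = -3*H
y = 53/128 (y = -53*(-1/128) = 53/128 ≈ 0.41406)
I = -32 (I = 4*(7 - 3*5) = 4*(7 - 15) = 4*(-8) = -32)
y*T(-12, 1) + I = 53*(-1/6*1)/128 - 32 = (53/128)*(-1/6) - 32 = -53/768 - 32 = -24629/768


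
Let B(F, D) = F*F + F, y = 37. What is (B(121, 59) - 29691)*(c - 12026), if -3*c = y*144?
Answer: 206050058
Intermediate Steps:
B(F, D) = F + F**2 (B(F, D) = F**2 + F = F + F**2)
c = -1776 (c = -37*144/3 = -1/3*5328 = -1776)
(B(121, 59) - 29691)*(c - 12026) = (121*(1 + 121) - 29691)*(-1776 - 12026) = (121*122 - 29691)*(-13802) = (14762 - 29691)*(-13802) = -14929*(-13802) = 206050058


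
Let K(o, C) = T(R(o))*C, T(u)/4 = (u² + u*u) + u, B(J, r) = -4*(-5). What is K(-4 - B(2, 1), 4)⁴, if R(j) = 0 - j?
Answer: 125345635799924736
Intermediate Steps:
B(J, r) = 20
R(j) = -j
T(u) = 4*u + 8*u² (T(u) = 4*((u² + u*u) + u) = 4*((u² + u²) + u) = 4*(2*u² + u) = 4*(u + 2*u²) = 4*u + 8*u²)
K(o, C) = -4*C*o*(1 - 2*o) (K(o, C) = (4*(-o)*(1 + 2*(-o)))*C = (4*(-o)*(1 - 2*o))*C = (-4*o*(1 - 2*o))*C = -4*C*o*(1 - 2*o))
K(-4 - B(2, 1), 4)⁴ = (4*4*(-4 - 1*20)*(-1 + 2*(-4 - 1*20)))⁴ = (4*4*(-4 - 20)*(-1 + 2*(-4 - 20)))⁴ = (4*4*(-24)*(-1 + 2*(-24)))⁴ = (4*4*(-24)*(-1 - 48))⁴ = (4*4*(-24)*(-49))⁴ = 18816⁴ = 125345635799924736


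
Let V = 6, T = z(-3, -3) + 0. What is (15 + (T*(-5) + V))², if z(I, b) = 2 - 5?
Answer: 1296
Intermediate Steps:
z(I, b) = -3
T = -3 (T = -3 + 0 = -3)
(15 + (T*(-5) + V))² = (15 + (-3*(-5) + 6))² = (15 + (15 + 6))² = (15 + 21)² = 36² = 1296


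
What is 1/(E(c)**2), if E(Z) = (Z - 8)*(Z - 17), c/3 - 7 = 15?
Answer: 1/8076964 ≈ 1.2381e-7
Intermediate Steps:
c = 66 (c = 21 + 3*15 = 21 + 45 = 66)
E(Z) = (-17 + Z)*(-8 + Z) (E(Z) = (-8 + Z)*(-17 + Z) = (-17 + Z)*(-8 + Z))
1/(E(c)**2) = 1/((136 + 66**2 - 25*66)**2) = 1/((136 + 4356 - 1650)**2) = 1/(2842**2) = 1/8076964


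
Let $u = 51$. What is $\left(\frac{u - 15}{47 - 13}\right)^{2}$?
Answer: $\frac{324}{289} \approx 1.1211$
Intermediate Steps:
$\left(\frac{u - 15}{47 - 13}\right)^{2} = \left(\frac{51 - 15}{47 - 13}\right)^{2} = \left(\frac{36}{34}\right)^{2} = \left(36 \cdot \frac{1}{34}\right)^{2} = \left(\frac{18}{17}\right)^{2} = \frac{324}{289}$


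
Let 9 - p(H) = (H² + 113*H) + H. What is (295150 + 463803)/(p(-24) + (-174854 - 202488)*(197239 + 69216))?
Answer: -758953/100544660441 ≈ -7.5484e-6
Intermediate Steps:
p(H) = 9 - H² - 114*H (p(H) = 9 - ((H² + 113*H) + H) = 9 - (H² + 114*H) = 9 + (-H² - 114*H) = 9 - H² - 114*H)
(295150 + 463803)/(p(-24) + (-174854 - 202488)*(197239 + 69216)) = (295150 + 463803)/((9 - 1*(-24)² - 114*(-24)) + (-174854 - 202488)*(197239 + 69216)) = 758953/((9 - 1*576 + 2736) - 377342*266455) = 758953/((9 - 576 + 2736) - 100544662610) = 758953/(2169 - 100544662610) = 758953/(-100544660441) = 758953*(-1/100544660441) = -758953/100544660441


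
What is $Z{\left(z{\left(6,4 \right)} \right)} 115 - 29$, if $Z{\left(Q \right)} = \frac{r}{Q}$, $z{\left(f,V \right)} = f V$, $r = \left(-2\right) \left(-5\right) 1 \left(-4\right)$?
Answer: $- \frac{662}{3} \approx -220.67$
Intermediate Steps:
$r = -40$ ($r = 10 \left(-4\right) = -40$)
$z{\left(f,V \right)} = V f$
$Z{\left(Q \right)} = - \frac{40}{Q}$
$Z{\left(z{\left(6,4 \right)} \right)} 115 - 29 = - \frac{40}{4 \cdot 6} \cdot 115 - 29 = - \frac{40}{24} \cdot 115 - 29 = \left(-40\right) \frac{1}{24} \cdot 115 - 29 = \left(- \frac{5}{3}\right) 115 - 29 = - \frac{575}{3} - 29 = - \frac{662}{3}$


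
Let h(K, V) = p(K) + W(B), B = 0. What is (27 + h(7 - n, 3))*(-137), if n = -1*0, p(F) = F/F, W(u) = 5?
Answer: -4521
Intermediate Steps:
p(F) = 1
n = 0
h(K, V) = 6 (h(K, V) = 1 + 5 = 6)
(27 + h(7 - n, 3))*(-137) = (27 + 6)*(-137) = 33*(-137) = -4521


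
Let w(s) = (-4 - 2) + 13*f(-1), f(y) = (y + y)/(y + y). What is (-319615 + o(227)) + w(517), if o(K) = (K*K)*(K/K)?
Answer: -268079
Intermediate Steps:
f(y) = 1 (f(y) = (2*y)/((2*y)) = (2*y)*(1/(2*y)) = 1)
w(s) = 7 (w(s) = (-4 - 2) + 13*1 = -6 + 13 = 7)
o(K) = K² (o(K) = K²*1 = K²)
(-319615 + o(227)) + w(517) = (-319615 + 227²) + 7 = (-319615 + 51529) + 7 = -268086 + 7 = -268079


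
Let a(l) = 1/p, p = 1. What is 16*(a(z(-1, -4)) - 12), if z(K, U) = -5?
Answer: -176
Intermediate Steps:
a(l) = 1 (a(l) = 1/1 = 1)
16*(a(z(-1, -4)) - 12) = 16*(1 - 12) = 16*(-11) = -176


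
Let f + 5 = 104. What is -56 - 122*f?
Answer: -12134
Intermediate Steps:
f = 99 (f = -5 + 104 = 99)
-56 - 122*f = -56 - 122*99 = -56 - 12078 = -12134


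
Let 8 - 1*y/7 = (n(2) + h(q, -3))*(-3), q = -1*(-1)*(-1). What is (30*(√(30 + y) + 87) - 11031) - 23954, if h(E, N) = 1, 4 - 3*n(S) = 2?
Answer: -32045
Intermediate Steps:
q = -1 (q = 1*(-1) = -1)
n(S) = ⅔ (n(S) = 4/3 - ⅓*2 = 4/3 - ⅔ = ⅔)
y = 91 (y = 56 - 7*(⅔ + 1)*(-3) = 56 - 35*(-3)/3 = 56 - 7*(-5) = 56 + 35 = 91)
(30*(√(30 + y) + 87) - 11031) - 23954 = (30*(√(30 + 91) + 87) - 11031) - 23954 = (30*(√121 + 87) - 11031) - 23954 = (30*(11 + 87) - 11031) - 23954 = (30*98 - 11031) - 23954 = (2940 - 11031) - 23954 = -8091 - 23954 = -32045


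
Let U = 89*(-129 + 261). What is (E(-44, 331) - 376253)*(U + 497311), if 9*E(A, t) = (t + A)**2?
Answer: -1681884102572/9 ≈ -1.8688e+11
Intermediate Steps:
U = 11748 (U = 89*132 = 11748)
E(A, t) = (A + t)**2/9 (E(A, t) = (t + A)**2/9 = (A + t)**2/9)
(E(-44, 331) - 376253)*(U + 497311) = ((-44 + 331)**2/9 - 376253)*(11748 + 497311) = ((1/9)*287**2 - 376253)*509059 = ((1/9)*82369 - 376253)*509059 = (82369/9 - 376253)*509059 = -3303908/9*509059 = -1681884102572/9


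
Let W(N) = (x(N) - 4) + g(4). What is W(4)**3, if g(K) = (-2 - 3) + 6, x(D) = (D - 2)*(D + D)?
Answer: 2197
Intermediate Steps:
x(D) = 2*D*(-2 + D) (x(D) = (-2 + D)*(2*D) = 2*D*(-2 + D))
g(K) = 1 (g(K) = -5 + 6 = 1)
W(N) = -3 + 2*N*(-2 + N) (W(N) = (2*N*(-2 + N) - 4) + 1 = (-4 + 2*N*(-2 + N)) + 1 = -3 + 2*N*(-2 + N))
W(4)**3 = (-3 + 2*4*(-2 + 4))**3 = (-3 + 2*4*2)**3 = (-3 + 16)**3 = 13**3 = 2197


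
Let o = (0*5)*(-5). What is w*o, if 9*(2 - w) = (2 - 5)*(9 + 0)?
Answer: 0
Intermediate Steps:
w = 5 (w = 2 - (2 - 5)*(9 + 0)/9 = 2 - (-1)*9/3 = 2 - ⅑*(-27) = 2 + 3 = 5)
o = 0 (o = 0*(-5) = 0)
w*o = 5*0 = 0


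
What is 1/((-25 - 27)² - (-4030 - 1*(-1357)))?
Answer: 1/5377 ≈ 0.00018598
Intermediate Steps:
1/((-25 - 27)² - (-4030 - 1*(-1357))) = 1/((-52)² - (-4030 + 1357)) = 1/(2704 - 1*(-2673)) = 1/(2704 + 2673) = 1/5377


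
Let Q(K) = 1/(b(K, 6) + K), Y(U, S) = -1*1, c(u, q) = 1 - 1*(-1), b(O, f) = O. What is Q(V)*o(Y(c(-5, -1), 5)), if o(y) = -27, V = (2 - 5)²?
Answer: -3/2 ≈ -1.5000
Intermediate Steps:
c(u, q) = 2 (c(u, q) = 1 + 1 = 2)
Y(U, S) = -1
V = 9 (V = (-3)² = 9)
Q(K) = 1/(2*K) (Q(K) = 1/(K + K) = 1/(2*K))
Q(V)*o(Y(c(-5, -1), 5)) = ((½)/9)*(-27) = ((½)*(⅑))*(-27) = (1/18)*(-27) = -3/2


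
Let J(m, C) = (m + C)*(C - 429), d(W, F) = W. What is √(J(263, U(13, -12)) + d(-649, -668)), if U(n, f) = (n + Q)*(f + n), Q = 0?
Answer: I*√115465 ≈ 339.8*I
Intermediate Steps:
U(n, f) = n*(f + n) (U(n, f) = (n + 0)*(f + n) = n*(f + n))
J(m, C) = (-429 + C)*(C + m) (J(m, C) = (C + m)*(-429 + C) = (-429 + C)*(C + m))
√(J(263, U(13, -12)) + d(-649, -668)) = √(((13*(-12 + 13))² - 5577*(-12 + 13) - 429*263 + (13*(-12 + 13))*263) - 649) = √(((13*1)² - 5577 - 112827 + (13*1)*263) - 649) = √((13² - 429*13 - 112827 + 13*263) - 649) = √((169 - 5577 - 112827 + 3419) - 649) = √(-114816 - 649) = √(-115465) = I*√115465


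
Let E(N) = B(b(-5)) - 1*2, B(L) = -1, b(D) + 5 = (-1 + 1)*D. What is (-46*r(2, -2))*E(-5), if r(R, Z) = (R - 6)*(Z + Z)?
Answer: 2208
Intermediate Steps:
b(D) = -5 (b(D) = -5 + (-1 + 1)*D = -5 + 0*D = -5 + 0 = -5)
r(R, Z) = 2*Z*(-6 + R) (r(R, Z) = (-6 + R)*(2*Z) = 2*Z*(-6 + R))
E(N) = -3 (E(N) = -1 - 1*2 = -1 - 2 = -3)
(-46*r(2, -2))*E(-5) = -92*(-2)*(-6 + 2)*(-3) = -92*(-2)*(-4)*(-3) = -46*16*(-3) = -736*(-3) = 2208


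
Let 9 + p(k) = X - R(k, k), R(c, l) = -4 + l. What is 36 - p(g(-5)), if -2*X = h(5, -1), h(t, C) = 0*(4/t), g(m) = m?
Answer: 36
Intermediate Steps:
h(t, C) = 0
X = 0 (X = -1/2*0 = 0)
p(k) = -5 - k (p(k) = -9 + (0 - (-4 + k)) = -9 + (0 + (4 - k)) = -9 + (4 - k) = -5 - k)
36 - p(g(-5)) = 36 - (-5 - 1*(-5)) = 36 - (-5 + 5) = 36 - 1*0 = 36 + 0 = 36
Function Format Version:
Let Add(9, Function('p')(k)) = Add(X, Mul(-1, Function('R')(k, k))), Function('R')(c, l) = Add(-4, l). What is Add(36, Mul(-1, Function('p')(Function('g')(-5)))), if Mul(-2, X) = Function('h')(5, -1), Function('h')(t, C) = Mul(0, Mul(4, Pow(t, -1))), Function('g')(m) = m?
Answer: 36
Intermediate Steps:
Function('h')(t, C) = 0
X = 0 (X = Mul(Rational(-1, 2), 0) = 0)
Function('p')(k) = Add(-5, Mul(-1, k)) (Function('p')(k) = Add(-9, Add(0, Mul(-1, Add(-4, k)))) = Add(-9, Add(0, Add(4, Mul(-1, k)))) = Add(-9, Add(4, Mul(-1, k))) = Add(-5, Mul(-1, k)))
Add(36, Mul(-1, Function('p')(Function('g')(-5)))) = Add(36, Mul(-1, Add(-5, Mul(-1, -5)))) = Add(36, Mul(-1, Add(-5, 5))) = Add(36, Mul(-1, 0)) = Add(36, 0) = 36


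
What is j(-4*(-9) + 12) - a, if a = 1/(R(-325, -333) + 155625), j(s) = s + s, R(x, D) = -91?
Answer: 14931263/155534 ≈ 96.000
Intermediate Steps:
j(s) = 2*s
a = 1/155534 (a = 1/(-91 + 155625) = 1/155534 ≈ 6.4295e-6)
j(-4*(-9) + 12) - a = 2*(-4*(-9) + 12) - 1*1/155534 = 2*(36 + 12) - 1/155534 = 2*48 - 1/155534 = 96 - 1/155534 = 14931263/155534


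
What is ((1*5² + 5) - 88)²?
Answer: 3364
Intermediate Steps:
((1*5² + 5) - 88)² = ((1*25 + 5) - 88)² = ((25 + 5) - 88)² = (30 - 88)² = (-58)² = 3364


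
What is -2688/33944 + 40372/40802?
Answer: 78794462/86561443 ≈ 0.91027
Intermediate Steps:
-2688/33944 + 40372/40802 = -2688*1/33944 + 40372*(1/40802) = -336/4243 + 20186/20401 = 78794462/86561443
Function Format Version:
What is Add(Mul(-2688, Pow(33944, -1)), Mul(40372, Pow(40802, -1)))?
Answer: Rational(78794462, 86561443) ≈ 0.91027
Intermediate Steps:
Add(Mul(-2688, Pow(33944, -1)), Mul(40372, Pow(40802, -1))) = Add(Mul(-2688, Rational(1, 33944)), Mul(40372, Rational(1, 40802))) = Add(Rational(-336, 4243), Rational(20186, 20401)) = Rational(78794462, 86561443)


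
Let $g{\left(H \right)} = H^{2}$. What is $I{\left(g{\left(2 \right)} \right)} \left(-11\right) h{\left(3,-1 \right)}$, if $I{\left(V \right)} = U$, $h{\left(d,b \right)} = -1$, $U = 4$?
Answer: $44$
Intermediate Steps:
$I{\left(V \right)} = 4$
$I{\left(g{\left(2 \right)} \right)} \left(-11\right) h{\left(3,-1 \right)} = 4 \left(-11\right) \left(-1\right) = \left(-44\right) \left(-1\right) = 44$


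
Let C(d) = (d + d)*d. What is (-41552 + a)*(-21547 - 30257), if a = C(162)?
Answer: -566528544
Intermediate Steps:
C(d) = 2*d² (C(d) = (2*d)*d = 2*d²)
a = 52488 (a = 2*162² = 2*26244 = 52488)
(-41552 + a)*(-21547 - 30257) = (-41552 + 52488)*(-21547 - 30257) = 10936*(-51804) = -566528544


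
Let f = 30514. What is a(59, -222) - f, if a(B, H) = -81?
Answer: -30595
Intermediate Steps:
a(59, -222) - f = -81 - 1*30514 = -81 - 30514 = -30595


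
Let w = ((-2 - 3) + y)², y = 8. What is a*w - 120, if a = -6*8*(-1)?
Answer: 312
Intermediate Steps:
w = 9 (w = ((-2 - 3) + 8)² = (-5 + 8)² = 3² = 9)
a = 48 (a = -48*(-1) = 48)
a*w - 120 = 48*9 - 120 = 432 - 120 = 312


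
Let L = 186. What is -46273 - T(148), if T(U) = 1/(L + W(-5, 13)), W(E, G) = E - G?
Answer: -7773865/168 ≈ -46273.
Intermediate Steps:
T(U) = 1/168 (T(U) = 1/(186 + (-5 - 1*13)) = 1/(186 + (-5 - 13)) = 1/(186 - 18) = 1/168)
-46273 - T(148) = -46273 - 1*1/168 = -46273 - 1/168 = -7773865/168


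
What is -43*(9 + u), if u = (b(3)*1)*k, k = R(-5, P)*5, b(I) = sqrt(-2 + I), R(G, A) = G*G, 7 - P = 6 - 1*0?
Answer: -5762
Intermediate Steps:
P = 1 (P = 7 - (6 - 1*0) = 7 - (6 + 0) = 7 - 1*6 = 7 - 6 = 1)
R(G, A) = G**2
k = 125 (k = (-5)**2*5 = 25*5 = 125)
u = 125 (u = (sqrt(-2 + 3)*1)*125 = (sqrt(1)*1)*125 = (1*1)*125 = 1*125 = 125)
-43*(9 + u) = -43*(9 + 125) = -43*134 = -5762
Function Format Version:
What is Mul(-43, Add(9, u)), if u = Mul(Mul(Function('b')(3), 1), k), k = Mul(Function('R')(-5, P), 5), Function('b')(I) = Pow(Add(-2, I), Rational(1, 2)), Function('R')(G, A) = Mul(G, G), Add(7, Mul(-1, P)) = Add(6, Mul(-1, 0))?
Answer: -5762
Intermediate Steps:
P = 1 (P = Add(7, Mul(-1, Add(6, Mul(-1, 0)))) = Add(7, Mul(-1, Add(6, 0))) = Add(7, Mul(-1, 6)) = Add(7, -6) = 1)
Function('R')(G, A) = Pow(G, 2)
k = 125 (k = Mul(Pow(-5, 2), 5) = Mul(25, 5) = 125)
u = 125 (u = Mul(Mul(Pow(Add(-2, 3), Rational(1, 2)), 1), 125) = Mul(Mul(Pow(1, Rational(1, 2)), 1), 125) = Mul(Mul(1, 1), 125) = Mul(1, 125) = 125)
Mul(-43, Add(9, u)) = Mul(-43, Add(9, 125)) = Mul(-43, 134) = -5762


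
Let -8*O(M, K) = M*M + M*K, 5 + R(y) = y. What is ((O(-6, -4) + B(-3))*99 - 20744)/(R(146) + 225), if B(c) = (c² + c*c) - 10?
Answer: -41389/732 ≈ -56.542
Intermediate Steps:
R(y) = -5 + y
O(M, K) = -M²/8 - K*M/8 (O(M, K) = -(M*M + M*K)/8 = -(M² + K*M)/8 = -M²/8 - K*M/8)
B(c) = -10 + 2*c² (B(c) = (c² + c²) - 10 = 2*c² - 10 = -10 + 2*c²)
((O(-6, -4) + B(-3))*99 - 20744)/(R(146) + 225) = ((-⅛*(-6)*(-4 - 6) + (-10 + 2*(-3)²))*99 - 20744)/((-5 + 146) + 225) = ((-⅛*(-6)*(-10) + (-10 + 2*9))*99 - 20744)/(141 + 225) = ((-15/2 + (-10 + 18))*99 - 20744)/366 = ((-15/2 + 8)*99 - 20744)*(1/366) = ((½)*99 - 20744)*(1/366) = (99/2 - 20744)*(1/366) = -41389/2*1/366 = -41389/732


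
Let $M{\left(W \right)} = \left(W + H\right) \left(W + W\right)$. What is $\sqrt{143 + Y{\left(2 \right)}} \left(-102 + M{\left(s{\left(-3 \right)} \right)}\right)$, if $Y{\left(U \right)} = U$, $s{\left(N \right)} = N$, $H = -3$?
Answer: $- 66 \sqrt{145} \approx -794.75$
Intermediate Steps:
$M{\left(W \right)} = 2 W \left(-3 + W\right)$ ($M{\left(W \right)} = \left(W - 3\right) \left(W + W\right) = \left(-3 + W\right) 2 W = 2 W \left(-3 + W\right)$)
$\sqrt{143 + Y{\left(2 \right)}} \left(-102 + M{\left(s{\left(-3 \right)} \right)}\right) = \sqrt{143 + 2} \left(-102 + 2 \left(-3\right) \left(-3 - 3\right)\right) = \sqrt{145} \left(-102 + 2 \left(-3\right) \left(-6\right)\right) = \sqrt{145} \left(-102 + 36\right) = \sqrt{145} \left(-66\right) = - 66 \sqrt{145}$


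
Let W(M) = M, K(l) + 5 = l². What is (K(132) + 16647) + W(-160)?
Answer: 33906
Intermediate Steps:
K(l) = -5 + l²
(K(132) + 16647) + W(-160) = ((-5 + 132²) + 16647) - 160 = ((-5 + 17424) + 16647) - 160 = (17419 + 16647) - 160 = 34066 - 160 = 33906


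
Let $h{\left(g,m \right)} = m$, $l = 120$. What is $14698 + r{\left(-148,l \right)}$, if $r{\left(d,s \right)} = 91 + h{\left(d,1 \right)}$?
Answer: $14790$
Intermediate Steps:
$r{\left(d,s \right)} = 92$ ($r{\left(d,s \right)} = 91 + 1 = 92$)
$14698 + r{\left(-148,l \right)} = 14698 + 92 = 14790$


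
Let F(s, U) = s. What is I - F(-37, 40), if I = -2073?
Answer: -2036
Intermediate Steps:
I - F(-37, 40) = -2073 - 1*(-37) = -2073 + 37 = -2036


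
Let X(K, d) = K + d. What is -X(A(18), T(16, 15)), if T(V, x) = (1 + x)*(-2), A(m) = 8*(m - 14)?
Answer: 0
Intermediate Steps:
A(m) = -112 + 8*m (A(m) = 8*(-14 + m) = -112 + 8*m)
T(V, x) = -2 - 2*x
-X(A(18), T(16, 15)) = -((-112 + 8*18) + (-2 - 2*15)) = -((-112 + 144) + (-2 - 30)) = -(32 - 32) = -1*0 = 0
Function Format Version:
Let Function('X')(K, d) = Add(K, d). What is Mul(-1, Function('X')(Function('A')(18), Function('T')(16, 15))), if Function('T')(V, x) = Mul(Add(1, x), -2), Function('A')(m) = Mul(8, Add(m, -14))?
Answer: 0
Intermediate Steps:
Function('A')(m) = Add(-112, Mul(8, m)) (Function('A')(m) = Mul(8, Add(-14, m)) = Add(-112, Mul(8, m)))
Function('T')(V, x) = Add(-2, Mul(-2, x))
Mul(-1, Function('X')(Function('A')(18), Function('T')(16, 15))) = Mul(-1, Add(Add(-112, Mul(8, 18)), Add(-2, Mul(-2, 15)))) = Mul(-1, Add(Add(-112, 144), Add(-2, -30))) = Mul(-1, Add(32, -32)) = Mul(-1, 0) = 0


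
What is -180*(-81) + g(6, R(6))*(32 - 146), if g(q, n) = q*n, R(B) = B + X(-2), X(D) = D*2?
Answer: 13212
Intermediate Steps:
X(D) = 2*D
R(B) = -4 + B (R(B) = B + 2*(-2) = B - 4 = -4 + B)
g(q, n) = n*q
-180*(-81) + g(6, R(6))*(32 - 146) = -180*(-81) + ((-4 + 6)*6)*(32 - 146) = 14580 + (2*6)*(-114) = 14580 + 12*(-114) = 14580 - 1368 = 13212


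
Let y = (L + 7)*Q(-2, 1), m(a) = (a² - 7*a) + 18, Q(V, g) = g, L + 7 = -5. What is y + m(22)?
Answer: 343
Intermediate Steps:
L = -12 (L = -7 - 5 = -12)
m(a) = 18 + a² - 7*a
y = -5 (y = (-12 + 7)*1 = -5*1 = -5)
y + m(22) = -5 + (18 + 22² - 7*22) = -5 + (18 + 484 - 154) = -5 + 348 = 343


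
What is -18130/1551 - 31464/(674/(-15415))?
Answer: 376125007970/522687 ≈ 7.1960e+5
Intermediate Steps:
-18130/1551 - 31464/(674/(-15415)) = -18130*1/1551 - 31464/(674*(-1/15415)) = -18130/1551 - 31464/(-674/15415) = -18130/1551 - 31464*(-15415/674) = -18130/1551 + 242508780/337 = 376125007970/522687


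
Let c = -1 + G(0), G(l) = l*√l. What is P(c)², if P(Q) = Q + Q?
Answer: 4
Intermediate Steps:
G(l) = l^(3/2)
c = -1 (c = -1 + 0^(3/2) = -1 + 0 = -1)
P(Q) = 2*Q
P(c)² = (2*(-1))² = (-2)² = 4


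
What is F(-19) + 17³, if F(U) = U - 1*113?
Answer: 4781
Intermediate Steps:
F(U) = -113 + U (F(U) = U - 113 = -113 + U)
F(-19) + 17³ = (-113 - 19) + 17³ = -132 + 4913 = 4781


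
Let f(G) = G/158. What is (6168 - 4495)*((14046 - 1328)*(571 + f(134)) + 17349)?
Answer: 963512384947/79 ≈ 1.2196e+10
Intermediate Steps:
f(G) = G/158 (f(G) = G*(1/158) = G/158)
(6168 - 4495)*((14046 - 1328)*(571 + f(134)) + 17349) = (6168 - 4495)*((14046 - 1328)*(571 + (1/158)*134) + 17349) = 1673*(12718*(571 + 67/79) + 17349) = 1673*(12718*(45176/79) + 17349) = 1673*(574548368/79 + 17349) = 1673*(575918939/79) = 963512384947/79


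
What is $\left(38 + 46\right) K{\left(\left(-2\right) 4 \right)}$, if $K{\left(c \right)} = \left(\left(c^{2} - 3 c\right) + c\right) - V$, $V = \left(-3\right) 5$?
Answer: $7980$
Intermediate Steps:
$V = -15$
$K{\left(c \right)} = 15 + c^{2} - 2 c$ ($K{\left(c \right)} = \left(\left(c^{2} - 3 c\right) + c\right) - -15 = \left(c^{2} - 2 c\right) + 15 = 15 + c^{2} - 2 c$)
$\left(38 + 46\right) K{\left(\left(-2\right) 4 \right)} = \left(38 + 46\right) \left(15 + \left(\left(-2\right) 4\right)^{2} - 2 \left(\left(-2\right) 4\right)\right) = 84 \left(15 + \left(-8\right)^{2} - -16\right) = 84 \left(15 + 64 + 16\right) = 84 \cdot 95 = 7980$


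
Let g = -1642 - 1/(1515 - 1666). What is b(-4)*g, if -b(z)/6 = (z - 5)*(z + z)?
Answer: 107110512/151 ≈ 7.0934e+5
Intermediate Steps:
g = -247941/151 (g = -1642 - 1/(-151) = -1642 - 1*(-1/151) = -1642 + 1/151 = -247941/151 ≈ -1642.0)
b(z) = -12*z*(-5 + z) (b(z) = -6*(z - 5)*(z + z) = -6*(-5 + z)*2*z = -12*z*(-5 + z))
b(-4)*g = (12*(-4)*(5 - 1*(-4)))*(-247941/151) = (12*(-4)*(5 + 4))*(-247941/151) = (12*(-4)*9)*(-247941/151) = -432*(-247941/151) = 107110512/151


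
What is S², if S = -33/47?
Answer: 1089/2209 ≈ 0.49298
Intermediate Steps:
S = -33/47 (S = -33*1/47 = -33/47 ≈ -0.70213)
S² = (-33/47)² = 1089/2209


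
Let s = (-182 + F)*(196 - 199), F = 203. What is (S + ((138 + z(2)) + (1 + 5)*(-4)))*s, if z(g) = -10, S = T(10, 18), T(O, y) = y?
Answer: -7686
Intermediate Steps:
S = 18
s = -63 (s = (-182 + 203)*(196 - 199) = 21*(-3) = -63)
(S + ((138 + z(2)) + (1 + 5)*(-4)))*s = (18 + ((138 - 10) + (1 + 5)*(-4)))*(-63) = (18 + (128 + 6*(-4)))*(-63) = (18 + (128 - 24))*(-63) = (18 + 104)*(-63) = 122*(-63) = -7686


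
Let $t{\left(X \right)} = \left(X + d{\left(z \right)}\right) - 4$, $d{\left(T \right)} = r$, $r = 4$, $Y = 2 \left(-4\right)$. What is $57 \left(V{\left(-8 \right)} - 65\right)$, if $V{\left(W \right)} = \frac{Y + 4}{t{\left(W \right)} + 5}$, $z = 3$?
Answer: $-3629$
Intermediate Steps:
$Y = -8$
$d{\left(T \right)} = 4$
$t{\left(X \right)} = X$ ($t{\left(X \right)} = \left(X + 4\right) - 4 = \left(4 + X\right) - 4 = X$)
$V{\left(W \right)} = - \frac{4}{5 + W}$ ($V{\left(W \right)} = \frac{-8 + 4}{W + 5} = - \frac{4}{5 + W}$)
$57 \left(V{\left(-8 \right)} - 65\right) = 57 \left(- \frac{4}{5 - 8} - 65\right) = 57 \left(- \frac{4}{-3} - 65\right) = 57 \left(\left(-4\right) \left(- \frac{1}{3}\right) - 65\right) = 57 \left(\frac{4}{3} - 65\right) = 57 \left(- \frac{191}{3}\right) = -3629$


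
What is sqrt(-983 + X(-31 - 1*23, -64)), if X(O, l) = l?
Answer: I*sqrt(1047) ≈ 32.357*I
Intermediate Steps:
sqrt(-983 + X(-31 - 1*23, -64)) = sqrt(-983 - 64) = sqrt(-1047) = I*sqrt(1047)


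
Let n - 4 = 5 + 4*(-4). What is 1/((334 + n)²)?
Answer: 1/106929 ≈ 9.3520e-6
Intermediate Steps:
n = -7 (n = 4 + (5 + 4*(-4)) = 4 + (5 - 16) = 4 - 11 = -7)
1/((334 + n)²) = 1/((334 - 7)²) = 1/(327²) = 1/106929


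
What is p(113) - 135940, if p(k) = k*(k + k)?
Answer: -110402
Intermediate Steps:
p(k) = 2*k**2 (p(k) = k*(2*k) = 2*k**2)
p(113) - 135940 = 2*113**2 - 135940 = 2*12769 - 135940 = 25538 - 135940 = -110402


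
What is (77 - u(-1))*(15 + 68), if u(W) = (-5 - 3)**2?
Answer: 1079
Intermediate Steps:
u(W) = 64 (u(W) = (-8)**2 = 64)
(77 - u(-1))*(15 + 68) = (77 - 1*64)*(15 + 68) = (77 - 64)*83 = 13*83 = 1079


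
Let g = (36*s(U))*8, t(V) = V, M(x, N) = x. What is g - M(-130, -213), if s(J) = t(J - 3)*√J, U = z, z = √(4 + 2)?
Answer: 130 - 864*6^(¼) + 288*6^(¾) ≈ -118.14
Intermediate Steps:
z = √6 ≈ 2.4495
U = √6 ≈ 2.4495
s(J) = √J*(-3 + J) (s(J) = (J - 3)*√J = (-3 + J)*√J = √J*(-3 + J))
g = 288*6^(¼)*(-3 + √6) (g = (36*(√(√6)*(-3 + √6)))*8 = (36*(6^(¼)*(-3 + √6)))*8 = (36*6^(¼)*(-3 + √6))*8 = 288*6^(¼)*(-3 + √6) ≈ -248.14)
g - M(-130, -213) = 288*6^(¼)*(-3 + √6) - 1*(-130) = 288*6^(¼)*(-3 + √6) + 130 = 130 + 288*6^(¼)*(-3 + √6)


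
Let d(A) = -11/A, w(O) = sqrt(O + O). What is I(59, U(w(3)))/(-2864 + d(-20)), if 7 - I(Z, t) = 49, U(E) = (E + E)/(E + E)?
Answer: 840/57269 ≈ 0.014668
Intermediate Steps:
w(O) = sqrt(2)*sqrt(O) (w(O) = sqrt(2*O) = sqrt(2)*sqrt(O))
U(E) = 1 (U(E) = (2*E)/((2*E)) = (2*E)*(1/(2*E)) = 1)
I(Z, t) = -42 (I(Z, t) = 7 - 1*49 = 7 - 49 = -42)
I(59, U(w(3)))/(-2864 + d(-20)) = -42/(-2864 - 11/(-20)) = -42/(-2864 - 11*(-1/20)) = -42/(-2864 + 11/20) = -42/(-57269/20) = -42*(-20/57269) = 840/57269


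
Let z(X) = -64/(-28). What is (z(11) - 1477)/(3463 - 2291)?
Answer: -10323/8204 ≈ -1.2583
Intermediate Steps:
z(X) = 16/7 (z(X) = -64*(-1/28) = 16/7)
(z(11) - 1477)/(3463 - 2291) = (16/7 - 1477)/(3463 - 2291) = -10323/7/1172 = -10323/7*1/1172 = -10323/8204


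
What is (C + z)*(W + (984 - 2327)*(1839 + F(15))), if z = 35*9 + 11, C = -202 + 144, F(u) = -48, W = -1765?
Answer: -645096904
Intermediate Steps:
C = -58
z = 326 (z = 315 + 11 = 326)
(C + z)*(W + (984 - 2327)*(1839 + F(15))) = (-58 + 326)*(-1765 + (984 - 2327)*(1839 - 48)) = 268*(-1765 - 1343*1791) = 268*(-1765 - 2405313) = 268*(-2407078) = -645096904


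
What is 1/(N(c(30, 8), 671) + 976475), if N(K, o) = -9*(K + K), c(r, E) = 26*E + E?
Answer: 1/972587 ≈ 1.0282e-6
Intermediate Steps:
c(r, E) = 27*E
N(K, o) = -18*K
1/(N(c(30, 8), 671) + 976475) = 1/(-486*8 + 976475) = 1/(-18*216 + 976475) = 1/(-3888 + 976475) = 1/972587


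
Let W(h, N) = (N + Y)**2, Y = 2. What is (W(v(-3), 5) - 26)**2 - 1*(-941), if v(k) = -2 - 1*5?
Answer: 1470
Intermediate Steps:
v(k) = -7 (v(k) = -2 - 5 = -7)
W(h, N) = (2 + N)**2 (W(h, N) = (N + 2)**2 = (2 + N)**2)
(W(v(-3), 5) - 26)**2 - 1*(-941) = ((2 + 5)**2 - 26)**2 - 1*(-941) = (7**2 - 26)**2 + 941 = (49 - 26)**2 + 941 = 23**2 + 941 = 529 + 941 = 1470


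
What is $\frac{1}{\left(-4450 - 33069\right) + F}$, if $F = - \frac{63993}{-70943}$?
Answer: $- \frac{70943}{2661646424} \approx -2.6654 \cdot 10^{-5}$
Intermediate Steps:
$F = \frac{63993}{70943}$ ($F = \left(-63993\right) \left(- \frac{1}{70943}\right) = \frac{63993}{70943} \approx 0.90203$)
$\frac{1}{\left(-4450 - 33069\right) + F} = \frac{1}{\left(-4450 - 33069\right) + \frac{63993}{70943}} = \frac{1}{-37519 + \frac{63993}{70943}} = \frac{1}{- \frac{2661646424}{70943}} = - \frac{70943}{2661646424}$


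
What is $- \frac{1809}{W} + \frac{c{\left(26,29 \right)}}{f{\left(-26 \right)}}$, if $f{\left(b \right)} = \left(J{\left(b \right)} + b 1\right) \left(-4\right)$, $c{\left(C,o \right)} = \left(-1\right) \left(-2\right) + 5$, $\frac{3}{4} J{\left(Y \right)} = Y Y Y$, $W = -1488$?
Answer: $\frac{21221475}{17454736} \approx 1.2158$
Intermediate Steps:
$J{\left(Y \right)} = \frac{4 Y^{3}}{3}$ ($J{\left(Y \right)} = \frac{4 Y Y Y}{3} = \frac{4 Y^{2} Y}{3} = \frac{4 Y^{3}}{3}$)
$c{\left(C,o \right)} = 7$ ($c{\left(C,o \right)} = 2 + 5 = 7$)
$f{\left(b \right)} = - 4 b - \frac{16 b^{3}}{3}$ ($f{\left(b \right)} = \left(\frac{4 b^{3}}{3} + b 1\right) \left(-4\right) = \left(\frac{4 b^{3}}{3} + b\right) \left(-4\right) = \left(b + \frac{4 b^{3}}{3}\right) \left(-4\right) = - 4 b - \frac{16 b^{3}}{3}$)
$- \frac{1809}{W} + \frac{c{\left(26,29 \right)}}{f{\left(-26 \right)}} = - \frac{1809}{-1488} + \frac{7}{\left(-4\right) \left(-26\right) - \frac{16 \left(-26\right)^{3}}{3}} = \left(-1809\right) \left(- \frac{1}{1488}\right) + \frac{7}{104 - - \frac{281216}{3}} = \frac{603}{496} + \frac{7}{104 + \frac{281216}{3}} = \frac{603}{496} + \frac{7}{\frac{281528}{3}} = \frac{603}{496} + 7 \cdot \frac{3}{281528} = \frac{603}{496} + \frac{21}{281528} = \frac{21221475}{17454736}$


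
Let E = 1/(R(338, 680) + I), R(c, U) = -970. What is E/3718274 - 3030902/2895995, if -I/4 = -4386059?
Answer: -197707767688133905373/188907693711642849580 ≈ -1.0466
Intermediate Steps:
I = 17544236 (I = -4*(-4386059) = 17544236)
E = 1/17543266 (E = 1/(-970 + 17544236) = 1/17543266 ≈ 5.7002e-8)
E/3718274 - 3030902/2895995 = (1/17543266)/3718274 - 3030902/2895995 = (1/17543266)*(1/3718274) - 3030902*1/2895995 = 1/65230669842884 - 3030902/2895995 = -197707767688133905373/188907693711642849580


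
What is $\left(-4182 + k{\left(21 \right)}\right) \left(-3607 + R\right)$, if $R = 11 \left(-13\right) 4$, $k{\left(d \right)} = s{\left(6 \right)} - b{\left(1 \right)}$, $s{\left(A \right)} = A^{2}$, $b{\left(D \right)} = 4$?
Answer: $17342850$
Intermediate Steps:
$k{\left(d \right)} = 32$ ($k{\left(d \right)} = 6^{2} - 4 = 36 - 4 = 32$)
$R = -572$ ($R = \left(-143\right) 4 = -572$)
$\left(-4182 + k{\left(21 \right)}\right) \left(-3607 + R\right) = \left(-4182 + 32\right) \left(-3607 - 572\right) = \left(-4150\right) \left(-4179\right) = 17342850$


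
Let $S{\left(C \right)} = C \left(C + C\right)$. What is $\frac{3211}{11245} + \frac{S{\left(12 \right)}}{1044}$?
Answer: $\frac{14083}{25085} \approx 0.56141$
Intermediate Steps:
$S{\left(C \right)} = 2 C^{2}$ ($S{\left(C \right)} = C 2 C = 2 C^{2}$)
$\frac{3211}{11245} + \frac{S{\left(12 \right)}}{1044} = \frac{3211}{11245} + \frac{2 \cdot 12^{2}}{1044} = 3211 \cdot \frac{1}{11245} + 2 \cdot 144 \cdot \frac{1}{1044} = \frac{247}{865} + 288 \cdot \frac{1}{1044} = \frac{247}{865} + \frac{8}{29} = \frac{14083}{25085}$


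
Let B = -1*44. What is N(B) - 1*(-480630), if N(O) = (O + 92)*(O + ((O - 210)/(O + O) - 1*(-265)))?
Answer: 5405142/11 ≈ 4.9138e+5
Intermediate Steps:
B = -44
N(O) = (92 + O)*(265 + O + (-210 + O)/(2*O)) (N(O) = (92 + O)*(O + ((-210 + O)/((2*O)) + 265)) = (92 + O)*(O + ((-210 + O)*(1/(2*O)) + 265)) = (92 + O)*(O + ((-210 + O)/(2*O) + 265)) = (92 + O)*(O + (265 + (-210 + O)/(2*O))) = (92 + O)*(265 + O + (-210 + O)/(2*O)))
N(B) - 1*(-480630) = (24321 + (-44)² - 9660/(-44) + (715/2)*(-44)) - 1*(-480630) = (24321 + 1936 - 9660*(-1/44) - 15730) + 480630 = (24321 + 1936 + 2415/11 - 15730) + 480630 = 118212/11 + 480630 = 5405142/11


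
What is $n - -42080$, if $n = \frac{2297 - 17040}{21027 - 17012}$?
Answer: $\frac{168936457}{4015} \approx 42076.0$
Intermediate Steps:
$n = - \frac{14743}{4015} \approx -3.672$
$n - -42080 = - \frac{14743}{4015} - -42080 = - \frac{14743}{4015} + 42080 = \frac{168936457}{4015}$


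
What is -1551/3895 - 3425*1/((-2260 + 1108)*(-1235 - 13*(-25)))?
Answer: -327856939/816641280 ≈ -0.40147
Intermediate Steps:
-1551/3895 - 3425*1/((-2260 + 1108)*(-1235 - 13*(-25))) = -1551*1/3895 - 3425*(-1/(1152*(-1235 + 325))) = -1551/3895 - 3425/((-910*(-1152))) = -1551/3895 - 3425/1048320 = -1551/3895 - 3425*1/1048320 = -1551/3895 - 685/209664 = -327856939/816641280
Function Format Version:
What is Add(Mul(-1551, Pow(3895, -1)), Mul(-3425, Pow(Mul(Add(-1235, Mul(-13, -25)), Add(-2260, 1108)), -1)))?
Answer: Rational(-327856939, 816641280) ≈ -0.40147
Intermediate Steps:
Add(Mul(-1551, Pow(3895, -1)), Mul(-3425, Pow(Mul(Add(-1235, Mul(-13, -25)), Add(-2260, 1108)), -1))) = Add(Mul(-1551, Rational(1, 3895)), Mul(-3425, Pow(Mul(Add(-1235, 325), -1152), -1))) = Add(Rational(-1551, 3895), Mul(-3425, Pow(Mul(-910, -1152), -1))) = Add(Rational(-1551, 3895), Mul(-3425, Pow(1048320, -1))) = Add(Rational(-1551, 3895), Mul(-3425, Rational(1, 1048320))) = Add(Rational(-1551, 3895), Rational(-685, 209664)) = Rational(-327856939, 816641280)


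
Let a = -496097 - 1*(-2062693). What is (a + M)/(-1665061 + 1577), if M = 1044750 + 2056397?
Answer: -4667743/1663484 ≈ -2.8060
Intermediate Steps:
a = 1566596 (a = -496097 + 2062693 = 1566596)
M = 3101147
(a + M)/(-1665061 + 1577) = (1566596 + 3101147)/(-1665061 + 1577) = 4667743/(-1663484) = 4667743*(-1/1663484) = -4667743/1663484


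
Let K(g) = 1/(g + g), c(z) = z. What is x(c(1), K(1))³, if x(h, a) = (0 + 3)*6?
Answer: 5832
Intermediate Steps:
K(g) = 1/(2*g)
x(h, a) = 18 (x(h, a) = 3*6 = 18)
x(c(1), K(1))³ = 18³ = 5832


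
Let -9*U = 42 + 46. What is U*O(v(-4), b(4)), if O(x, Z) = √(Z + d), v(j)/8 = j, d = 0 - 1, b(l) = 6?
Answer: -88*√5/9 ≈ -21.864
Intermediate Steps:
d = -1
v(j) = 8*j
O(x, Z) = √(-1 + Z) (O(x, Z) = √(Z - 1) = √(-1 + Z))
U = -88/9 (U = -(42 + 46)/9 = -⅑*88 = -88/9 ≈ -9.7778)
U*O(v(-4), b(4)) = -88*√(-1 + 6)/9 = -88*√5/9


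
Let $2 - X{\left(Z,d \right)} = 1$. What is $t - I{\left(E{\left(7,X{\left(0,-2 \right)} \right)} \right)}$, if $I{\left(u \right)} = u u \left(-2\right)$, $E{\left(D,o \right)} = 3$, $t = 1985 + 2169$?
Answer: $4172$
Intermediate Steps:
$X{\left(Z,d \right)} = 1$ ($X{\left(Z,d \right)} = 2 - 1 = 1$)
$t = 4154$
$I{\left(u \right)} = - 2 u^{2}$ ($I{\left(u \right)} = u^{2} \left(-2\right) = - 2 u^{2}$)
$t - I{\left(E{\left(7,X{\left(0,-2 \right)} \right)} \right)} = 4154 - - 2 \cdot 3^{2} = 4154 - \left(-2\right) 9 = 4154 - -18 = 4154 + 18 = 4172$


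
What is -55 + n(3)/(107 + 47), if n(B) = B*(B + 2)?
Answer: -8455/154 ≈ -54.903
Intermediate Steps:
n(B) = B*(2 + B)
-55 + n(3)/(107 + 47) = -55 + (3*(2 + 3))/(107 + 47) = -55 + (3*5)/154 = -55 + 15*(1/154) = -55 + 15/154 = -8455/154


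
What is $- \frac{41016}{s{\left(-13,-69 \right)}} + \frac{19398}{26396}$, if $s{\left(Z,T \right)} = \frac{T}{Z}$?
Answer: $- \frac{2345536651}{303554} \approx -7726.9$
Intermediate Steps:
$- \frac{41016}{s{\left(-13,-69 \right)}} + \frac{19398}{26396} = - \frac{41016}{\left(-69\right) \frac{1}{-13}} + \frac{19398}{26396} = - \frac{41016}{\left(-69\right) \left(- \frac{1}{13}\right)} + 19398 \cdot \frac{1}{26396} = - \frac{41016}{\frac{69}{13}} + \frac{9699}{13198} = \left(-41016\right) \frac{13}{69} + \frac{9699}{13198} = - \frac{177736}{23} + \frac{9699}{13198} = - \frac{2345536651}{303554}$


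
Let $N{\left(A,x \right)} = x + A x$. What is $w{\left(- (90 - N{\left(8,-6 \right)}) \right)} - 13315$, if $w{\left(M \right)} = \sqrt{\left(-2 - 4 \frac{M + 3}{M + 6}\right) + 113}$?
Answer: $-13315 + \frac{\sqrt{56557}}{23} \approx -13305.0$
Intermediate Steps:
$w{\left(M \right)} = \sqrt{111 - \frac{4 \left(3 + M\right)}{6 + M}}$ ($w{\left(M \right)} = \sqrt{\left(-2 - 4 \frac{3 + M}{6 + M}\right) + 113} = \sqrt{\left(-2 - \frac{4 \left(3 + M\right)}{6 + M}\right) + 113} = \sqrt{111 - \frac{4 \left(3 + M\right)}{6 + M}}$)
$w{\left(- (90 - N{\left(8,-6 \right)}) \right)} - 13315 = \sqrt{\frac{654 + 107 \left(- (90 - - 6 \left(1 + 8\right))\right)}{6 - \left(90 - - 6 \left(1 + 8\right)\right)}} - 13315 = \sqrt{\frac{654 + 107 \left(- (90 - \left(-6\right) 9)\right)}{6 - \left(90 - \left(-6\right) 9\right)}} - 13315 = \sqrt{\frac{654 + 107 \left(- (90 - -54)\right)}{6 - \left(90 - -54\right)}} - 13315 = \sqrt{\frac{654 + 107 \left(- (90 + 54)\right)}{6 - \left(90 + 54\right)}} - 13315 = \sqrt{\frac{654 + 107 \left(\left(-1\right) 144\right)}{6 - 144}} - 13315 = \sqrt{\frac{654 + 107 \left(-144\right)}{6 - 144}} - 13315 = \sqrt{\frac{654 - 15408}{-138}} - 13315 = \sqrt{\left(- \frac{1}{138}\right) \left(-14754\right)} - 13315 = \sqrt{\frac{2459}{23}} - 13315 = \frac{\sqrt{56557}}{23} - 13315 = -13315 + \frac{\sqrt{56557}}{23}$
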